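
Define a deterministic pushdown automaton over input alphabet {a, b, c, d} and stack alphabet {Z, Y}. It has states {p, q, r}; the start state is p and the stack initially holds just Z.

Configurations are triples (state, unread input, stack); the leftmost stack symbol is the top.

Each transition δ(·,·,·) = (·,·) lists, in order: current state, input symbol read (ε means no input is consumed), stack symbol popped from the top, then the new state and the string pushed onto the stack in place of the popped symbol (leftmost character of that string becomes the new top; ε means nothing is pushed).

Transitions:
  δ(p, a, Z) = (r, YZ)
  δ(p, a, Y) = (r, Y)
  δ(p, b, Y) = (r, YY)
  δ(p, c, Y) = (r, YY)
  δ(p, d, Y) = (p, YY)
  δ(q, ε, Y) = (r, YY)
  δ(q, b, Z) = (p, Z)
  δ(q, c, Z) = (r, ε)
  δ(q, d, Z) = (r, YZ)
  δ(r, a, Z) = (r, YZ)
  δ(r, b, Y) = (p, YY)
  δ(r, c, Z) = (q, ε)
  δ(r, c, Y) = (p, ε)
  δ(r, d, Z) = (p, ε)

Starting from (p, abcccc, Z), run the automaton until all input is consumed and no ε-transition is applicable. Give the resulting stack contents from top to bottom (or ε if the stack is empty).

(p, abcccc, Z)
  read a, top Z: go to r, push YZ → (r, bcccc, YZ)
  read b, top Y: go to p, push YY → (p, cccc, YYZ)
  read c, top Y: go to r, push YY → (r, ccc, YYYZ)
  read c, top Y: go to p, push ε → (p, cc, YYZ)
  read c, top Y: go to r, push YY → (r, c, YYYZ)
  read c, top Y: go to p, push ε → (p, ε, YYZ)
All input consumed in state p with stack YYZ.

YYZ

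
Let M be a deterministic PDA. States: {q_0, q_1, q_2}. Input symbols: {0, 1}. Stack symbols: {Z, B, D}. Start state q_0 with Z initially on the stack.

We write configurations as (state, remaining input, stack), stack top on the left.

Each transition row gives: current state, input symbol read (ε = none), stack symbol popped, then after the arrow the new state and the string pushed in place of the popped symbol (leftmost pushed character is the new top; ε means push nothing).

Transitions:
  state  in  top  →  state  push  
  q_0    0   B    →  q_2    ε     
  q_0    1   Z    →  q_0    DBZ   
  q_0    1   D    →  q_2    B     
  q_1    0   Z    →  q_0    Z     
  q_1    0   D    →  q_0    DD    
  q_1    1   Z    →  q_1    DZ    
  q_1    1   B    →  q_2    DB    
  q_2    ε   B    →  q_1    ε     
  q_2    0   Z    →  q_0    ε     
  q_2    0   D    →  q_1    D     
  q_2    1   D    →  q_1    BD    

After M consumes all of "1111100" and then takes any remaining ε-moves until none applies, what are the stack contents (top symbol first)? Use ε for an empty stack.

DDBDBZ

(q_0, 1111100, Z) ⊢ (q_0, 111100, DBZ) ⊢ (q_2, 11100, BBZ) ⊢ (q_1, 11100, BZ) ⊢ (q_2, 1100, DBZ) ⊢ (q_1, 100, BDBZ) ⊢ (q_2, 00, DBDBZ) ⊢ (q_1, 0, DBDBZ) ⊢ (q_0, ε, DDBDBZ)
All input consumed in state q_0 with stack DDBDBZ.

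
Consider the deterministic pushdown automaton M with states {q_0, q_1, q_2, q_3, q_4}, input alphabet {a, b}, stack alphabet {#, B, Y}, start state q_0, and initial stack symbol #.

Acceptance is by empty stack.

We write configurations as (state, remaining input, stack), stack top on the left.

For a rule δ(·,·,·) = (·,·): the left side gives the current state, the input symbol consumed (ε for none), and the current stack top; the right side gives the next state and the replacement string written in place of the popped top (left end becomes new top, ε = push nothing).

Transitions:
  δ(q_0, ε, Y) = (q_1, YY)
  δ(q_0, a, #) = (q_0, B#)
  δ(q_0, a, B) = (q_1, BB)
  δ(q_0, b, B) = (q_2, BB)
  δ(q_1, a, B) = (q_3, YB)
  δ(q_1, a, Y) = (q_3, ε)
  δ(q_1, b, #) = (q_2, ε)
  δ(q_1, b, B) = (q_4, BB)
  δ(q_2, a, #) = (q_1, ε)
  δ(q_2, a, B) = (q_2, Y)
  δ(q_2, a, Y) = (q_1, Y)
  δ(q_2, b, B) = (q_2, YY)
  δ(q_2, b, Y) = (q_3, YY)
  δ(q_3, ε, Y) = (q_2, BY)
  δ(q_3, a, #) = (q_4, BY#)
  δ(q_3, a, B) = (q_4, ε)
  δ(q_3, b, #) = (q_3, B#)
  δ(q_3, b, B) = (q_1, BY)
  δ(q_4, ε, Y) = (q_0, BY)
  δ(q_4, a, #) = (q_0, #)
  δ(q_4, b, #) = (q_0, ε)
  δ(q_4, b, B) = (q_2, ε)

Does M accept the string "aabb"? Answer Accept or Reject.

Reject

(q_0, aabb, #)
  read a, top #: go to q_0, push B# → (q_0, abb, B#)
  read a, top B: go to q_1, push BB → (q_1, bb, BB#)
  read b, top B: go to q_4, push BB → (q_4, b, BBB#)
  read b, top B: go to q_2, push ε → (q_2, ε, BB#)
All input consumed; stack is BB#, not empty, and no further ε-move applies.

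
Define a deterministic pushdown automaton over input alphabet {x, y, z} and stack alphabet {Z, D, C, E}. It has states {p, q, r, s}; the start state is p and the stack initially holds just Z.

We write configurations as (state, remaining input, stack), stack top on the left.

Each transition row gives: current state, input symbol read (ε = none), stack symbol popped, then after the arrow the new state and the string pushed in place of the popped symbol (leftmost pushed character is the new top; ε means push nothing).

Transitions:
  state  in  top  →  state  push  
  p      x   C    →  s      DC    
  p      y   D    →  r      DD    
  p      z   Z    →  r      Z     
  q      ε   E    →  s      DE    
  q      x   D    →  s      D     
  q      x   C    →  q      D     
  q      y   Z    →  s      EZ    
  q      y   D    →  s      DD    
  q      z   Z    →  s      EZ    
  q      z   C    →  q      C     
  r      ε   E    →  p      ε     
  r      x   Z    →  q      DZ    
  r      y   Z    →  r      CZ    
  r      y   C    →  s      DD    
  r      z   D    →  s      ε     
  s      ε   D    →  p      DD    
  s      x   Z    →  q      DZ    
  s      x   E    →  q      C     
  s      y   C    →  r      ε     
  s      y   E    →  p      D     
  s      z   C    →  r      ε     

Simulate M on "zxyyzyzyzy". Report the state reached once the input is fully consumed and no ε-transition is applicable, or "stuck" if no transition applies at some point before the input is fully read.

r

(p, zxyyzyzyzy, Z)
  read z, top Z: go to r, push Z → (r, xyyzyzyzy, Z)
  read x, top Z: go to q, push DZ → (q, yyzyzyzy, DZ)
  read y, top D: go to s, push DD → (s, yzyzyzy, DDZ)
  ε-move, top D: go to p, push DD → (p, yzyzyzy, DDDZ)
  read y, top D: go to r, push DD → (r, zyzyzy, DDDDZ)
  read z, top D: go to s, push ε → (s, yzyzy, DDDZ)
  ε-move, top D: go to p, push DD → (p, yzyzy, DDDDZ)
  read y, top D: go to r, push DD → (r, zyzy, DDDDDZ)
  read z, top D: go to s, push ε → (s, yzy, DDDDZ)
  ε-move, top D: go to p, push DD → (p, yzy, DDDDDZ)
  read y, top D: go to r, push DD → (r, zy, DDDDDDZ)
  read z, top D: go to s, push ε → (s, y, DDDDDZ)
  ε-move, top D: go to p, push DD → (p, y, DDDDDDZ)
  read y, top D: go to r, push DD → (r, ε, DDDDDDDZ)
All input consumed; M is in state r.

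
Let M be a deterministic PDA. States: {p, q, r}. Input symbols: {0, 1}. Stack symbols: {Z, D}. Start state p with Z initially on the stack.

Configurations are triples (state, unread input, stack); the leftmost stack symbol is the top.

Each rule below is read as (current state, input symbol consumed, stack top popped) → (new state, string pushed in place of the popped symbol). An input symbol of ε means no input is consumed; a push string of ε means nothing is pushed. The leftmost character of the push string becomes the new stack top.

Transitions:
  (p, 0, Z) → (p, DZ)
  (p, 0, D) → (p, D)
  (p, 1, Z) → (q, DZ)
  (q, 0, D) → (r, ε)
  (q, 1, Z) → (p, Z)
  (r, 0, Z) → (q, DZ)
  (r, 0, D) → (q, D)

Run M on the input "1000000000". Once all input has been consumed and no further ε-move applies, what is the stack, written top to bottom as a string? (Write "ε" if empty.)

(p, 1000000000, Z)
  read 1, top Z: go to q, push DZ → (q, 000000000, DZ)
  read 0, top D: go to r, push ε → (r, 00000000, Z)
  read 0, top Z: go to q, push DZ → (q, 0000000, DZ)
  read 0, top D: go to r, push ε → (r, 000000, Z)
  read 0, top Z: go to q, push DZ → (q, 00000, DZ)
  read 0, top D: go to r, push ε → (r, 0000, Z)
  read 0, top Z: go to q, push DZ → (q, 000, DZ)
  read 0, top D: go to r, push ε → (r, 00, Z)
  read 0, top Z: go to q, push DZ → (q, 0, DZ)
  read 0, top D: go to r, push ε → (r, ε, Z)
All input consumed in state r with stack Z.

Z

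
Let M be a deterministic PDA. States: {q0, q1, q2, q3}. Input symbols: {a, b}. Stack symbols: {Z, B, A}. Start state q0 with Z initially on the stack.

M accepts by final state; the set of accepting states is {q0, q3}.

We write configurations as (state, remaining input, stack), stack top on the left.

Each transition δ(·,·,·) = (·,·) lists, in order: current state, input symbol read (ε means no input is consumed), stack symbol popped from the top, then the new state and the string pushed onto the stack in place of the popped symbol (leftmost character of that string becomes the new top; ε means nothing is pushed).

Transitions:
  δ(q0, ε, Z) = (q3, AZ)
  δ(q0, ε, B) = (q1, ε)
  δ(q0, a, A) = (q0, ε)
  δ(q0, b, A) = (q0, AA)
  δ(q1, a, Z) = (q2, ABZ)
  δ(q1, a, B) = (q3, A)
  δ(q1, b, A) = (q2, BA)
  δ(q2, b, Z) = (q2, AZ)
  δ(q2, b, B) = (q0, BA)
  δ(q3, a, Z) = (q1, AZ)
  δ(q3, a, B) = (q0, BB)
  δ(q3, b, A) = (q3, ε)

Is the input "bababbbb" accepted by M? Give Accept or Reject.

(q0, bababbbb, Z) ⊢ (q3, bababbbb, AZ) ⊢ (q3, ababbbb, Z) ⊢ (q1, babbbb, AZ) ⊢ (q2, abbbb, BAZ)
No transition applies at (q2, abbbb, BAZ); input not fully consumed.

Reject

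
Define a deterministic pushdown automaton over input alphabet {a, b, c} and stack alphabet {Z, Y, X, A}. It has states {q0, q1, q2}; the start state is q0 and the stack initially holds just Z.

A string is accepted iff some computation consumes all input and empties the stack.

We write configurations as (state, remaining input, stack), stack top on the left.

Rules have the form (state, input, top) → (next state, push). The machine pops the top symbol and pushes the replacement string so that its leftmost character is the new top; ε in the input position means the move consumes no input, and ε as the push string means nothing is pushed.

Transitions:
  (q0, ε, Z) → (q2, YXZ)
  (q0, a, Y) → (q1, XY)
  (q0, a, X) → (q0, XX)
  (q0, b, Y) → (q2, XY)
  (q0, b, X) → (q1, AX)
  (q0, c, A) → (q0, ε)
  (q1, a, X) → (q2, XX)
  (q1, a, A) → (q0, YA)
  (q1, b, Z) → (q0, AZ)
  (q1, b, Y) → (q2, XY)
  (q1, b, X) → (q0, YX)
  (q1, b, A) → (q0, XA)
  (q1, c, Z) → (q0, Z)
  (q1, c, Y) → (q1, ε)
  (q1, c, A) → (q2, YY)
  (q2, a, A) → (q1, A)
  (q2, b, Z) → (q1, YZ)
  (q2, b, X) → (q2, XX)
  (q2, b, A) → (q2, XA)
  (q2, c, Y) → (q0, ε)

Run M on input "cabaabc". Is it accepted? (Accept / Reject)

(q0, cabaabc, Z)
  ε-move, top Z: go to q2, push YXZ → (q2, cabaabc, YXZ)
  read c, top Y: go to q0, push ε → (q0, abaabc, XZ)
  read a, top X: go to q0, push XX → (q0, baabc, XXZ)
  read b, top X: go to q1, push AX → (q1, aabc, AXXZ)
  read a, top A: go to q0, push YA → (q0, abc, YAXXZ)
  read a, top Y: go to q1, push XY → (q1, bc, XYAXXZ)
  read b, top X: go to q0, push YX → (q0, c, YXYAXXZ)
No transition applies at (q0, c, YXYAXXZ); input not fully consumed.

Reject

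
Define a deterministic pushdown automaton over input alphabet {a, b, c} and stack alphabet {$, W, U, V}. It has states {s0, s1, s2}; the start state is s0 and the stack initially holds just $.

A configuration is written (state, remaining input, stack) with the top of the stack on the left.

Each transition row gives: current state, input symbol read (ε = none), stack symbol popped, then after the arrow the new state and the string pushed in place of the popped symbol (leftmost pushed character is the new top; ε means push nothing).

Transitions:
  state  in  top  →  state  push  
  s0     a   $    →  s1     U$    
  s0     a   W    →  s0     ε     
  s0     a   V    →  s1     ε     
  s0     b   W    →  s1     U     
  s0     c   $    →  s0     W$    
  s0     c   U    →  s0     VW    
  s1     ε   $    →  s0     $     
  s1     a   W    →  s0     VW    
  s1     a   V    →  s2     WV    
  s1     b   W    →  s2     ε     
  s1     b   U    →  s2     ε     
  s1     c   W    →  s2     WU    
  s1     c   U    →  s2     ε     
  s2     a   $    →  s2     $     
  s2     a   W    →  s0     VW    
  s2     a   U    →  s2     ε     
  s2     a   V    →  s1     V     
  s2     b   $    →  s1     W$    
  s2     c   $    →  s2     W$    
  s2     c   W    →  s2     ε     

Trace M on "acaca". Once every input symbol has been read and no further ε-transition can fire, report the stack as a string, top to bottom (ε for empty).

(s0, acaca, $)
  read a, top $: go to s1, push U$ → (s1, caca, U$)
  read c, top U: go to s2, push ε → (s2, aca, $)
  read a, top $: go to s2, push $ → (s2, ca, $)
  read c, top $: go to s2, push W$ → (s2, a, W$)
  read a, top W: go to s0, push VW → (s0, ε, VW$)
All input consumed in state s0 with stack VW$.

VW$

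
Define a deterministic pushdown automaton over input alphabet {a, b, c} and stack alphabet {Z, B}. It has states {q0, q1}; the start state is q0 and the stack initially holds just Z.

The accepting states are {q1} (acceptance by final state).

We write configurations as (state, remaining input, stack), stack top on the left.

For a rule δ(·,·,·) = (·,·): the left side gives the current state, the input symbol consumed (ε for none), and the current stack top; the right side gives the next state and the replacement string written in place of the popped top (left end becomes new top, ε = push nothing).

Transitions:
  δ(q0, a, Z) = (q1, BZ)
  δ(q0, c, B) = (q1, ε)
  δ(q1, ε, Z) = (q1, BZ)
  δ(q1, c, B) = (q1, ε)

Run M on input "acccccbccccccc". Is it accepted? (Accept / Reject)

(q0, acccccbccccccc, Z) ⊢ (q1, cccccbccccccc, BZ) ⊢ (q1, ccccbccccccc, Z) ⊢ (q1, ccccbccccccc, BZ) ⊢ (q1, cccbccccccc, Z) ⊢ (q1, cccbccccccc, BZ) ⊢ (q1, ccbccccccc, Z) ⊢ (q1, ccbccccccc, BZ) ⊢ (q1, cbccccccc, Z) ⊢ (q1, cbccccccc, BZ) ⊢ (q1, bccccccc, Z) ⊢ (q1, bccccccc, BZ)
No transition applies at (q1, bccccccc, BZ); input not fully consumed.

Reject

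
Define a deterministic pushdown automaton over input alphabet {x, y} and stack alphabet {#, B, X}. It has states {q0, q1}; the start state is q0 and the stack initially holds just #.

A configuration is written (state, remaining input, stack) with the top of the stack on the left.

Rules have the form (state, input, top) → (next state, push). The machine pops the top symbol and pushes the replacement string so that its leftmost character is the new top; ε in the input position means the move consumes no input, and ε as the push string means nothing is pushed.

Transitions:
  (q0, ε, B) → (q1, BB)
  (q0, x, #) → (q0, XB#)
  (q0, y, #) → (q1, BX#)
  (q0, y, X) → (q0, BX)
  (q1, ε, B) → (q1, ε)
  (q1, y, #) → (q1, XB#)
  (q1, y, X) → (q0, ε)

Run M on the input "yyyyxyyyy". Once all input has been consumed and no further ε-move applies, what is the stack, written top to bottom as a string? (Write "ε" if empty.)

(q0, yyyyxyyyy, #)
  read y, top #: go to q1, push BX# → (q1, yyyxyyyy, BX#)
  ε-move, top B: go to q1, push ε → (q1, yyyxyyyy, X#)
  read y, top X: go to q0, push ε → (q0, yyxyyyy, #)
  read y, top #: go to q1, push BX# → (q1, yxyyyy, BX#)
  ε-move, top B: go to q1, push ε → (q1, yxyyyy, X#)
  read y, top X: go to q0, push ε → (q0, xyyyy, #)
  read x, top #: go to q0, push XB# → (q0, yyyy, XB#)
  read y, top X: go to q0, push BX → (q0, yyy, BXB#)
  ε-move, top B: go to q1, push BB → (q1, yyy, BBXB#)
  ε-move, top B: go to q1, push ε → (q1, yyy, BXB#)
  ε-move, top B: go to q1, push ε → (q1, yyy, XB#)
  read y, top X: go to q0, push ε → (q0, yy, B#)
  ε-move, top B: go to q1, push BB → (q1, yy, BB#)
  ε-move, top B: go to q1, push ε → (q1, yy, B#)
  ε-move, top B: go to q1, push ε → (q1, yy, #)
  read y, top #: go to q1, push XB# → (q1, y, XB#)
  read y, top X: go to q0, push ε → (q0, ε, B#)
  ε-move, top B: go to q1, push BB → (q1, ε, BB#)
  ε-move, top B: go to q1, push ε → (q1, ε, B#)
  ε-move, top B: go to q1, push ε → (q1, ε, #)
All input consumed in state q1 with stack #.

#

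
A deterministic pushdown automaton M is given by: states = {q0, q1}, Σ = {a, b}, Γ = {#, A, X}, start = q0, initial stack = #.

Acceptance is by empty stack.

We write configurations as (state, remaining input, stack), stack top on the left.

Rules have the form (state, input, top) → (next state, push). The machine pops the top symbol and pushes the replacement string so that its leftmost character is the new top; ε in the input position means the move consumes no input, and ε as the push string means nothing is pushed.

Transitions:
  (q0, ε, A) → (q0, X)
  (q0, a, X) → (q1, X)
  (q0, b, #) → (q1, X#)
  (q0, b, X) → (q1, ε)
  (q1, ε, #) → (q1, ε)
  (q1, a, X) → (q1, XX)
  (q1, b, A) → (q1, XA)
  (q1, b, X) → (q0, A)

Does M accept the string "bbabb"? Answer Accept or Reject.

(q0, bbabb, #)
  read b, top #: go to q1, push X# → (q1, babb, X#)
  read b, top X: go to q0, push A → (q0, abb, A#)
  ε-move, top A: go to q0, push X → (q0, abb, X#)
  read a, top X: go to q1, push X → (q1, bb, X#)
  read b, top X: go to q0, push A → (q0, b, A#)
  ε-move, top A: go to q0, push X → (q0, b, X#)
  read b, top X: go to q1, push ε → (q1, ε, #)
  ε-move, top #: go to q1, push ε → (q1, ε, ε)
All input consumed and the stack is empty.

Accept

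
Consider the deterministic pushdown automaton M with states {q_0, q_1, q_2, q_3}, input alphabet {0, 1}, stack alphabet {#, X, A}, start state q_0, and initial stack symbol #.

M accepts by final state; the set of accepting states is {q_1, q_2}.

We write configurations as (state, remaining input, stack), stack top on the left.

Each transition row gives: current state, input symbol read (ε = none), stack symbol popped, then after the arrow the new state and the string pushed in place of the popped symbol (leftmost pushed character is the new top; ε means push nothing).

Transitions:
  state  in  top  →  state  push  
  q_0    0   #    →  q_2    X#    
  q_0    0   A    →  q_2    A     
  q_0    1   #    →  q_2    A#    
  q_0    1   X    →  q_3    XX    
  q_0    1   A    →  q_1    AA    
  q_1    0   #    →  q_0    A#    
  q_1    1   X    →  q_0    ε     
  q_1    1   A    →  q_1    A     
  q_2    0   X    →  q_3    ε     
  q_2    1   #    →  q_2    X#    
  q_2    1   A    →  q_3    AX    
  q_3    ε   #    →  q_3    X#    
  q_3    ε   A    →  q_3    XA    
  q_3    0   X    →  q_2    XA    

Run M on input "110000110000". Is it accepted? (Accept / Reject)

(q_0, 110000110000, #) ⊢ (q_2, 10000110000, A#) ⊢ (q_3, 0000110000, AX#) ⊢ (q_3, 0000110000, XAX#) ⊢ (q_2, 000110000, XAAX#) ⊢ (q_3, 00110000, AAX#) ⊢ (q_3, 00110000, XAAX#) ⊢ (q_2, 0110000, XAAAX#) ⊢ (q_3, 110000, AAAX#) ⊢ (q_3, 110000, XAAAX#)
No transition applies at (q_3, 110000, XAAAX#); input not fully consumed.

Reject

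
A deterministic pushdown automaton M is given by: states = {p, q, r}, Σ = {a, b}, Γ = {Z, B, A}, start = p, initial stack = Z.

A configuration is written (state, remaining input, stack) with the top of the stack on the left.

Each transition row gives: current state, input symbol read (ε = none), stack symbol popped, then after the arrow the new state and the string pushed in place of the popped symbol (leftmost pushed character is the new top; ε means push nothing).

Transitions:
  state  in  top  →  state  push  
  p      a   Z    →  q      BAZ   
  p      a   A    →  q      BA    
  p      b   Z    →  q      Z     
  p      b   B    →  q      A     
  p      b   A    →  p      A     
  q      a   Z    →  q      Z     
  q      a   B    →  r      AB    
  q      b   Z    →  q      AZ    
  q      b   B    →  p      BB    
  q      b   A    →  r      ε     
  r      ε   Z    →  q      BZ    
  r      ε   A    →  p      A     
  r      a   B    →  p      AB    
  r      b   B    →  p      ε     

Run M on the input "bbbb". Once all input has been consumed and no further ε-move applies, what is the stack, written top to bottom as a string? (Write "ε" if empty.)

(p, bbbb, Z)
  read b, top Z: go to q, push Z → (q, bbb, Z)
  read b, top Z: go to q, push AZ → (q, bb, AZ)
  read b, top A: go to r, push ε → (r, b, Z)
  ε-move, top Z: go to q, push BZ → (q, b, BZ)
  read b, top B: go to p, push BB → (p, ε, BBZ)
All input consumed in state p with stack BBZ.

BBZ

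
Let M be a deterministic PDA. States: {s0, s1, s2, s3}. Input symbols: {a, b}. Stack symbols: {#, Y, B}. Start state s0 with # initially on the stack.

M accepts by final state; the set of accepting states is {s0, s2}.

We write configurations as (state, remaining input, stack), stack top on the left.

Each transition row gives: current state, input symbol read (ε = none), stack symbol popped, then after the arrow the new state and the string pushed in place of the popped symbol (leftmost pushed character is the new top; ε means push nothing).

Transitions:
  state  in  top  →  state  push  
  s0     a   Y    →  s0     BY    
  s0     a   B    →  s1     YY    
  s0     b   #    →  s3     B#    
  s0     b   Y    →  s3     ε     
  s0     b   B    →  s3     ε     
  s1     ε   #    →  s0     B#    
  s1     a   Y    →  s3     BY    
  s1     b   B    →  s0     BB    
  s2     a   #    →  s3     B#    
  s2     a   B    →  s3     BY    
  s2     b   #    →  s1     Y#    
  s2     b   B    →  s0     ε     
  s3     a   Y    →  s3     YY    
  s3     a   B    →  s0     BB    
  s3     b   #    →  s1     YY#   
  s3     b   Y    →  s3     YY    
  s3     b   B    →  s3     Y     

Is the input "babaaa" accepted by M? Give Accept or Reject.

Reject

(s0, babaaa, #) ⊢ (s3, abaaa, B#) ⊢ (s0, baaa, BB#) ⊢ (s3, aaa, B#) ⊢ (s0, aa, BB#) ⊢ (s1, a, YYB#) ⊢ (s3, ε, BYYB#)
All input consumed; state s3 ∉ F and no further ε-move applies.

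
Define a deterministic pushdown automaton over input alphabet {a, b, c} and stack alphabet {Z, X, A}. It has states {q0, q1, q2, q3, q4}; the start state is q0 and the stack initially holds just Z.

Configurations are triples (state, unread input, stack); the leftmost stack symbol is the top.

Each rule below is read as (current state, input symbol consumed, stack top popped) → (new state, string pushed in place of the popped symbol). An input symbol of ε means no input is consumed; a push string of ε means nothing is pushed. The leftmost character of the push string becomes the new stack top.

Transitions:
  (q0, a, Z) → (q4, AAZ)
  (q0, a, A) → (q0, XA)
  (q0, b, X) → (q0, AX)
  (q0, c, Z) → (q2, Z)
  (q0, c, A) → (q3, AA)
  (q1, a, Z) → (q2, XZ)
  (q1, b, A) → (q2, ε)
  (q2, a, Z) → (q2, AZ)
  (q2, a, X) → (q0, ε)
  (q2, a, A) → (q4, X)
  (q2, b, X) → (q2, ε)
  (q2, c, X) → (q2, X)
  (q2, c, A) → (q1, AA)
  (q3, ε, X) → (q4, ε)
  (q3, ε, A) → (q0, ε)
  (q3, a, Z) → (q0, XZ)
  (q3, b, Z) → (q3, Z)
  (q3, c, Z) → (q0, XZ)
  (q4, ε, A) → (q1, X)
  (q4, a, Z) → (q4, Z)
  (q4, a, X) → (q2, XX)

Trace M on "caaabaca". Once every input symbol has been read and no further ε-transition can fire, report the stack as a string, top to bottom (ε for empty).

AZ

(q0, caaabaca, Z)
  read c, top Z: go to q2, push Z → (q2, aaabaca, Z)
  read a, top Z: go to q2, push AZ → (q2, aabaca, AZ)
  read a, top A: go to q4, push X → (q4, abaca, XZ)
  read a, top X: go to q2, push XX → (q2, baca, XXZ)
  read b, top X: go to q2, push ε → (q2, aca, XZ)
  read a, top X: go to q0, push ε → (q0, ca, Z)
  read c, top Z: go to q2, push Z → (q2, a, Z)
  read a, top Z: go to q2, push AZ → (q2, ε, AZ)
All input consumed in state q2 with stack AZ.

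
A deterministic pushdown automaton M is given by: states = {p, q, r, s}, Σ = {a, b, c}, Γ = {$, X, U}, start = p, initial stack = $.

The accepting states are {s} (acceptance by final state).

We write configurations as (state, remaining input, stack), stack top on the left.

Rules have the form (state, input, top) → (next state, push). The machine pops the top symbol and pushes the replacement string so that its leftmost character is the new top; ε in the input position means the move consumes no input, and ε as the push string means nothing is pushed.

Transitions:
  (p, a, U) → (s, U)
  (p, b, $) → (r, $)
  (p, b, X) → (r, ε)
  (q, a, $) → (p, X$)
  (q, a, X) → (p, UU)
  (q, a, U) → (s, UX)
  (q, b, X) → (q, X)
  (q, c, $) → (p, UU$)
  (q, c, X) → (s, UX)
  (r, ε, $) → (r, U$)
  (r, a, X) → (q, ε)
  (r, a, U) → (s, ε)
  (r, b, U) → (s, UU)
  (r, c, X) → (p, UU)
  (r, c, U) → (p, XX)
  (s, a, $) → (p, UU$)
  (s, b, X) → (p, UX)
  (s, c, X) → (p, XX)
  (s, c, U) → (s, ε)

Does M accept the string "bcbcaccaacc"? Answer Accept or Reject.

Accept

(p, bcbcaccaacc, $)
  read b, top $: go to r, push $ → (r, cbcaccaacc, $)
  ε-move, top $: go to r, push U$ → (r, cbcaccaacc, U$)
  read c, top U: go to p, push XX → (p, bcaccaacc, XX$)
  read b, top X: go to r, push ε → (r, caccaacc, X$)
  read c, top X: go to p, push UU → (p, accaacc, UU$)
  read a, top U: go to s, push U → (s, ccaacc, UU$)
  read c, top U: go to s, push ε → (s, caacc, U$)
  read c, top U: go to s, push ε → (s, aacc, $)
  read a, top $: go to p, push UU$ → (p, acc, UU$)
  read a, top U: go to s, push U → (s, cc, UU$)
  read c, top U: go to s, push ε → (s, c, U$)
  read c, top U: go to s, push ε → (s, ε, $)
All input consumed; state s ∈ F.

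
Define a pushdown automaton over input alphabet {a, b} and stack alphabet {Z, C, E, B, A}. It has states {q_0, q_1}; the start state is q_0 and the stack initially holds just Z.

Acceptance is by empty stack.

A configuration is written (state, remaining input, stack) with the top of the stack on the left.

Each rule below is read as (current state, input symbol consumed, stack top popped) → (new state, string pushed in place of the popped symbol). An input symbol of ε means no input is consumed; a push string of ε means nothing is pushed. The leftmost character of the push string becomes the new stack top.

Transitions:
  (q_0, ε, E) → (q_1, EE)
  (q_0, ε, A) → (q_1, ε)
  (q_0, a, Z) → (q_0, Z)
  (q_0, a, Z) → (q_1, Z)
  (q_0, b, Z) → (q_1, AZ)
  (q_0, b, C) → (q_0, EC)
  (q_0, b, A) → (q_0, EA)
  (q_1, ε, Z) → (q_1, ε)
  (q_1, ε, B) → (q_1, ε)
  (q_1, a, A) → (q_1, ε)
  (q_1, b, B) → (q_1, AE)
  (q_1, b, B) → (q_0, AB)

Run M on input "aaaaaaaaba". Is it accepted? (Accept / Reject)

Accept

One accepting computation: (q_0, aaaaaaaaba, Z) ⊢ (q_0, aaaaaaaba, Z) ⊢ (q_0, aaaaaaba, Z) ⊢ (q_0, aaaaaba, Z) ⊢ (q_0, aaaaba, Z) ⊢ (q_0, aaaba, Z) ⊢ (q_0, aaba, Z) ⊢ (q_0, aba, Z) ⊢ (q_0, ba, Z) ⊢ (q_1, a, AZ) ⊢ (q_1, ε, Z) ⊢ (q_1, ε, ε)
All input consumed and the stack is empty.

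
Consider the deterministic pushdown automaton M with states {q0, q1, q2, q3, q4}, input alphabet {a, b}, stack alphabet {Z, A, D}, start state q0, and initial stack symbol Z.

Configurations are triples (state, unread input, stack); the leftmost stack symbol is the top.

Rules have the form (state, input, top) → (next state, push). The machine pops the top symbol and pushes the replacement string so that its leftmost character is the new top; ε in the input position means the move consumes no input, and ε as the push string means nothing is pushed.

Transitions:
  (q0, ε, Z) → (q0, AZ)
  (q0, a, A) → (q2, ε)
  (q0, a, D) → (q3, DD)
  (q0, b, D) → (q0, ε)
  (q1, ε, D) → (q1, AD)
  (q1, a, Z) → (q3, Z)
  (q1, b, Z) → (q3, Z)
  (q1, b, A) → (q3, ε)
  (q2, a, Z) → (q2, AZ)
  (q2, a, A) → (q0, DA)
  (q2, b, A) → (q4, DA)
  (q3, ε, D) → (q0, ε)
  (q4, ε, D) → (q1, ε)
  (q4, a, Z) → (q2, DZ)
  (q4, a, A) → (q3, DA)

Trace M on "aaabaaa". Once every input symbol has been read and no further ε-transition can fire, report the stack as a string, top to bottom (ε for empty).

(q0, aaabaaa, Z)
  ε-move, top Z: go to q0, push AZ → (q0, aaabaaa, AZ)
  read a, top A: go to q2, push ε → (q2, aabaaa, Z)
  read a, top Z: go to q2, push AZ → (q2, abaaa, AZ)
  read a, top A: go to q0, push DA → (q0, baaa, DAZ)
  read b, top D: go to q0, push ε → (q0, aaa, AZ)
  read a, top A: go to q2, push ε → (q2, aa, Z)
  read a, top Z: go to q2, push AZ → (q2, a, AZ)
  read a, top A: go to q0, push DA → (q0, ε, DAZ)
All input consumed in state q0 with stack DAZ.

DAZ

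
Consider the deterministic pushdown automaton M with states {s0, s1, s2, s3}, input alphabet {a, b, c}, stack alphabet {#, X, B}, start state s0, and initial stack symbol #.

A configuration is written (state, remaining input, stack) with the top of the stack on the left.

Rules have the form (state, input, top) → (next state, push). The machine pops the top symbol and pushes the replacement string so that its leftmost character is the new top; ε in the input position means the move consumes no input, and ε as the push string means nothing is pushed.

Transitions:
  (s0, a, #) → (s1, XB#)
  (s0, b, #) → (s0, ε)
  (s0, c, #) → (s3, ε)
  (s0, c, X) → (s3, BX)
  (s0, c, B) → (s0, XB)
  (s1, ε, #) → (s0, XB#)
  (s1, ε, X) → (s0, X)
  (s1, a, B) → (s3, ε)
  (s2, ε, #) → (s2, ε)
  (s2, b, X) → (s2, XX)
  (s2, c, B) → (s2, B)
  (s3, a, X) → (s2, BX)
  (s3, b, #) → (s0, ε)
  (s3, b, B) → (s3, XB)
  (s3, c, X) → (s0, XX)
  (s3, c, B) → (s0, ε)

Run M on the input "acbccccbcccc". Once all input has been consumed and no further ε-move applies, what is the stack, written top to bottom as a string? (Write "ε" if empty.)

(s0, acbccccbcccc, #)
  read a, top #: go to s1, push XB# → (s1, cbccccbcccc, XB#)
  ε-move, top X: go to s0, push X → (s0, cbccccbcccc, XB#)
  read c, top X: go to s3, push BX → (s3, bccccbcccc, BXB#)
  read b, top B: go to s3, push XB → (s3, ccccbcccc, XBXB#)
  read c, top X: go to s0, push XX → (s0, cccbcccc, XXBXB#)
  read c, top X: go to s3, push BX → (s3, ccbcccc, BXXBXB#)
  read c, top B: go to s0, push ε → (s0, cbcccc, XXBXB#)
  read c, top X: go to s3, push BX → (s3, bcccc, BXXBXB#)
  read b, top B: go to s3, push XB → (s3, cccc, XBXXBXB#)
  read c, top X: go to s0, push XX → (s0, ccc, XXBXXBXB#)
  read c, top X: go to s3, push BX → (s3, cc, BXXBXXBXB#)
  read c, top B: go to s0, push ε → (s0, c, XXBXXBXB#)
  read c, top X: go to s3, push BX → (s3, ε, BXXBXXBXB#)
All input consumed in state s3 with stack BXXBXXBXB#.

BXXBXXBXB#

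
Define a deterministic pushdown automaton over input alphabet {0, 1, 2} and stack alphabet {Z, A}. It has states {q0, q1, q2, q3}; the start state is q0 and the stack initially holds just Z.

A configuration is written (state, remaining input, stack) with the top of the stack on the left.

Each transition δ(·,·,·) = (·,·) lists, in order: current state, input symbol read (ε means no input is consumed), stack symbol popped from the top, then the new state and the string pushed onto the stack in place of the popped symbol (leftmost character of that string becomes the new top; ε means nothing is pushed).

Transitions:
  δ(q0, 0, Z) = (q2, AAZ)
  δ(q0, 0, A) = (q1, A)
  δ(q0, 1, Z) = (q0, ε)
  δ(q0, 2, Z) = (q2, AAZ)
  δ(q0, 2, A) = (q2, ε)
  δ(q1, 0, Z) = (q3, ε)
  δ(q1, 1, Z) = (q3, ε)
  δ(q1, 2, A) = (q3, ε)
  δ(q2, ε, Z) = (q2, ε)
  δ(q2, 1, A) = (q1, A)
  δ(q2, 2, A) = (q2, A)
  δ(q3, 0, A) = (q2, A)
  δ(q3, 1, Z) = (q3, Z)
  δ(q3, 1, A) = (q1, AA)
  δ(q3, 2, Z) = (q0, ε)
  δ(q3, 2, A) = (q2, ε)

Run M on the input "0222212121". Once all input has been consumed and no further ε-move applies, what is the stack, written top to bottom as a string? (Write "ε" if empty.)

(q0, 0222212121, Z)
  read 0, top Z: go to q2, push AAZ → (q2, 222212121, AAZ)
  read 2, top A: go to q2, push A → (q2, 22212121, AAZ)
  read 2, top A: go to q2, push A → (q2, 2212121, AAZ)
  read 2, top A: go to q2, push A → (q2, 212121, AAZ)
  read 2, top A: go to q2, push A → (q2, 12121, AAZ)
  read 1, top A: go to q1, push A → (q1, 2121, AAZ)
  read 2, top A: go to q3, push ε → (q3, 121, AZ)
  read 1, top A: go to q1, push AA → (q1, 21, AAZ)
  read 2, top A: go to q3, push ε → (q3, 1, AZ)
  read 1, top A: go to q1, push AA → (q1, ε, AAZ)
All input consumed in state q1 with stack AAZ.

AAZ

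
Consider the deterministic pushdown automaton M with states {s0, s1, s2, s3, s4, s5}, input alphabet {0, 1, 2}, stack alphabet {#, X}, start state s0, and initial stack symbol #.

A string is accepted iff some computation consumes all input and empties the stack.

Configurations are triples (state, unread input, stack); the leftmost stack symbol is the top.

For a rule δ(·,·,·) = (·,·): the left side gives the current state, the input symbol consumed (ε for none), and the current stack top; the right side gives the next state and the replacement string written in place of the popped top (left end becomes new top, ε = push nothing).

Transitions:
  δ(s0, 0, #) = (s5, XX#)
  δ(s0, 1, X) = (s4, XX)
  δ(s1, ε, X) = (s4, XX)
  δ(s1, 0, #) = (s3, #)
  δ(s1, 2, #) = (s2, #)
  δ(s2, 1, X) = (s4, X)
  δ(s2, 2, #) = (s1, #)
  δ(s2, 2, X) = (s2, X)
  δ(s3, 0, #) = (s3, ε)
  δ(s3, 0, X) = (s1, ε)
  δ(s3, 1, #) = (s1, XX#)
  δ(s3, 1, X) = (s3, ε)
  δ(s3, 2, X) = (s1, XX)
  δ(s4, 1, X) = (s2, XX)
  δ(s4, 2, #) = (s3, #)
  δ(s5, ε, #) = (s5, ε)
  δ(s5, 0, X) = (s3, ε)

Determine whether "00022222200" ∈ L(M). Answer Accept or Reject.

Accept

(s0, 00022222200, #)
  read 0, top #: go to s5, push XX# → (s5, 0022222200, XX#)
  read 0, top X: go to s3, push ε → (s3, 022222200, X#)
  read 0, top X: go to s1, push ε → (s1, 22222200, #)
  read 2, top #: go to s2, push # → (s2, 2222200, #)
  read 2, top #: go to s1, push # → (s1, 222200, #)
  read 2, top #: go to s2, push # → (s2, 22200, #)
  read 2, top #: go to s1, push # → (s1, 2200, #)
  read 2, top #: go to s2, push # → (s2, 200, #)
  read 2, top #: go to s1, push # → (s1, 00, #)
  read 0, top #: go to s3, push # → (s3, 0, #)
  read 0, top #: go to s3, push ε → (s3, ε, ε)
All input consumed and the stack is empty.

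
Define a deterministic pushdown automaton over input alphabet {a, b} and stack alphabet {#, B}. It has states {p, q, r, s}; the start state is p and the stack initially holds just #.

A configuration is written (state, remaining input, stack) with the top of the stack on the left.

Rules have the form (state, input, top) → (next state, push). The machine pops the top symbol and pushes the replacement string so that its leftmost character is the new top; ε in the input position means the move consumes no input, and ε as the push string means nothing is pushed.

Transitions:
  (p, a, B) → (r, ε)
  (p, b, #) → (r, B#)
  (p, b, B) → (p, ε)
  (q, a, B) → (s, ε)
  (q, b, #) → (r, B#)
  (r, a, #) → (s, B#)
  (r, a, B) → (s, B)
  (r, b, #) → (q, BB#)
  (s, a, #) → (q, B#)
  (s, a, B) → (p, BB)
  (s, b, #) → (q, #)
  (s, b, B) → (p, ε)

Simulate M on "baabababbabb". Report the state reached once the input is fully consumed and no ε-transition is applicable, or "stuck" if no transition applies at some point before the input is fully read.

(p, baabababbabb, #) ⊢ (r, aabababbabb, B#) ⊢ (s, abababbabb, B#) ⊢ (p, bababbabb, BB#) ⊢ (p, ababbabb, B#) ⊢ (r, babbabb, #) ⊢ (q, abbabb, BB#) ⊢ (s, bbabb, B#) ⊢ (p, babb, #) ⊢ (r, abb, B#) ⊢ (s, bb, B#) ⊢ (p, b, #) ⊢ (r, ε, B#)
All input consumed; M is in state r.

r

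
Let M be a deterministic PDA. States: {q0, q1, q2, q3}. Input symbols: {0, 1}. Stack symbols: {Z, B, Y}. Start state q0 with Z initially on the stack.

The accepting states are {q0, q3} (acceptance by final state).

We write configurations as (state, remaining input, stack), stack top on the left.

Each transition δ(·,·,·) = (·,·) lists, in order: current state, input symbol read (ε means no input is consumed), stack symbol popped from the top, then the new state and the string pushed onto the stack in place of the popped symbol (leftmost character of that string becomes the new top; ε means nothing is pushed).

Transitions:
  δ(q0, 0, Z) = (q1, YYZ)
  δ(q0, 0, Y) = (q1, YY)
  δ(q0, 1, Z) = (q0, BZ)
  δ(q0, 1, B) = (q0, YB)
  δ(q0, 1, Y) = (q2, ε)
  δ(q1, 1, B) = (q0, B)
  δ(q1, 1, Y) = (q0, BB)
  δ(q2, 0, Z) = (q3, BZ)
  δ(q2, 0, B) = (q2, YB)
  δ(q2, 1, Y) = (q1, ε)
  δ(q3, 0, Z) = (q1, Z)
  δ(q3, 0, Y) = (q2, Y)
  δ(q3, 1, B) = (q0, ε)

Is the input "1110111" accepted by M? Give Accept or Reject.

(q0, 1110111, Z) ⊢ (q0, 110111, BZ) ⊢ (q0, 10111, YBZ) ⊢ (q2, 0111, BZ) ⊢ (q2, 111, YBZ) ⊢ (q1, 11, BZ) ⊢ (q0, 1, BZ) ⊢ (q0, ε, YBZ)
All input consumed; state q0 ∈ F.

Accept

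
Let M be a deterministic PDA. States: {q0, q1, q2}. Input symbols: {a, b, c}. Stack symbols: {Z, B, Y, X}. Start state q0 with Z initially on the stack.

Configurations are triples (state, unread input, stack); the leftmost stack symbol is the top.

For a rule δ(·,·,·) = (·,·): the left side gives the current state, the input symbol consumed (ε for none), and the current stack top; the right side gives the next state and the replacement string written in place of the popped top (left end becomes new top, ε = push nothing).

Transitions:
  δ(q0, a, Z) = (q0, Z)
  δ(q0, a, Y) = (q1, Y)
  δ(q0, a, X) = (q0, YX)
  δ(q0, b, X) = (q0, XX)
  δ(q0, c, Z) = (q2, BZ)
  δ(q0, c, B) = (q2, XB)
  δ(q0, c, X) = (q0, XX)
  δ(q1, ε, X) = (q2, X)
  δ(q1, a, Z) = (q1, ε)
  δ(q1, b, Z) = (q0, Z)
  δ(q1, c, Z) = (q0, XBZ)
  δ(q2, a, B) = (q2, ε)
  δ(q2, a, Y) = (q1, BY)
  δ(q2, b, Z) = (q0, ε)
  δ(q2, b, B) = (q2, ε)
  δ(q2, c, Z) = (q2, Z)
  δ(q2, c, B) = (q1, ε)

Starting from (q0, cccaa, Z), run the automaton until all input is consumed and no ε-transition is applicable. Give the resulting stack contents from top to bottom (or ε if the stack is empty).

(q0, cccaa, Z) ⊢ (q2, ccaa, BZ) ⊢ (q1, caa, Z) ⊢ (q0, aa, XBZ) ⊢ (q0, a, YXBZ) ⊢ (q1, ε, YXBZ)
All input consumed in state q1 with stack YXBZ.

YXBZ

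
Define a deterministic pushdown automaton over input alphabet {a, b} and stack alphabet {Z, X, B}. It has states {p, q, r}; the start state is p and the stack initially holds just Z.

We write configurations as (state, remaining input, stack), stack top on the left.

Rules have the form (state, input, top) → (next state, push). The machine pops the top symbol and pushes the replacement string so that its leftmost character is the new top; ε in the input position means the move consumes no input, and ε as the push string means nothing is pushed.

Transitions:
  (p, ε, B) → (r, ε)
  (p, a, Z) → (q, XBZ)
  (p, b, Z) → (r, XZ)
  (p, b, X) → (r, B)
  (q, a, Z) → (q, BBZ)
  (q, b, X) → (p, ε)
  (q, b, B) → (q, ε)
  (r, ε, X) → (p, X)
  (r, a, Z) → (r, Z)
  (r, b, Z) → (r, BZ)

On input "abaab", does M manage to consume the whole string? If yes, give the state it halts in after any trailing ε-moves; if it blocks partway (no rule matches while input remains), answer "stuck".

(p, abaab, Z)
  read a, top Z: go to q, push XBZ → (q, baab, XBZ)
  read b, top X: go to p, push ε → (p, aab, BZ)
  ε-move, top B: go to r, push ε → (r, aab, Z)
  read a, top Z: go to r, push Z → (r, ab, Z)
  read a, top Z: go to r, push Z → (r, b, Z)
  read b, top Z: go to r, push BZ → (r, ε, BZ)
All input consumed; M is in state r.

r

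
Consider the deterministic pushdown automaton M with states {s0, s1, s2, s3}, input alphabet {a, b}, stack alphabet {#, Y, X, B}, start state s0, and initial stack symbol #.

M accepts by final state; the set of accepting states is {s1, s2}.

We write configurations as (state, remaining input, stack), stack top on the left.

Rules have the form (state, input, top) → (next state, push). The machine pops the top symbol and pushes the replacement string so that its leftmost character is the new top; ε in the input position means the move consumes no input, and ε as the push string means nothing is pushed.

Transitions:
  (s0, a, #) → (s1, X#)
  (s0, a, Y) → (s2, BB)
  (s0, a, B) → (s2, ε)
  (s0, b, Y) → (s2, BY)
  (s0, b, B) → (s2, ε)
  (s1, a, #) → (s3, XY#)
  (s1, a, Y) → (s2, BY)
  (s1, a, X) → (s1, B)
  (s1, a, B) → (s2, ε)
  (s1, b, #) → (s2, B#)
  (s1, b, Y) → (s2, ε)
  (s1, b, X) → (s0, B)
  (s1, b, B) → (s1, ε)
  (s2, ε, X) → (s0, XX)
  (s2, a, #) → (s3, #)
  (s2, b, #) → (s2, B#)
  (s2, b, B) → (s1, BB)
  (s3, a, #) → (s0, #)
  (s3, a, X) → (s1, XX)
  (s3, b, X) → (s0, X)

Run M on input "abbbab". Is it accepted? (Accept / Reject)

Reject

(s0, abbbab, #)
  read a, top #: go to s1, push X# → (s1, bbbab, X#)
  read b, top X: go to s0, push B → (s0, bbab, B#)
  read b, top B: go to s2, push ε → (s2, bab, #)
  read b, top #: go to s2, push B# → (s2, ab, B#)
No transition applies at (s2, ab, B#); input not fully consumed.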